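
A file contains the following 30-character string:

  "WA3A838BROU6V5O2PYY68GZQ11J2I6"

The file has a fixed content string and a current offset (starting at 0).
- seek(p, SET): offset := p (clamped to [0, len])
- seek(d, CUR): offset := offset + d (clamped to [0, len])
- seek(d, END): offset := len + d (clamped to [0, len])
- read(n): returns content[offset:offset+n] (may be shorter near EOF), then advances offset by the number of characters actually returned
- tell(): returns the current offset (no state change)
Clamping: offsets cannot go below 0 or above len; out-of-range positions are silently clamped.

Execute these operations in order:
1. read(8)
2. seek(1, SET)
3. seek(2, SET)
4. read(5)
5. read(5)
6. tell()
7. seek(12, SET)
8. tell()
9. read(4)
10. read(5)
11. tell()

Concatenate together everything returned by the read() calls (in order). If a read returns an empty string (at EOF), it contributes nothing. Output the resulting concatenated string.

After 1 (read(8)): returned 'WA3A838B', offset=8
After 2 (seek(1, SET)): offset=1
After 3 (seek(2, SET)): offset=2
After 4 (read(5)): returned '3A838', offset=7
After 5 (read(5)): returned 'BROU6', offset=12
After 6 (tell()): offset=12
After 7 (seek(12, SET)): offset=12
After 8 (tell()): offset=12
After 9 (read(4)): returned 'V5O2', offset=16
After 10 (read(5)): returned 'PYY68', offset=21
After 11 (tell()): offset=21

Answer: WA3A838B3A838BROU6V5O2PYY68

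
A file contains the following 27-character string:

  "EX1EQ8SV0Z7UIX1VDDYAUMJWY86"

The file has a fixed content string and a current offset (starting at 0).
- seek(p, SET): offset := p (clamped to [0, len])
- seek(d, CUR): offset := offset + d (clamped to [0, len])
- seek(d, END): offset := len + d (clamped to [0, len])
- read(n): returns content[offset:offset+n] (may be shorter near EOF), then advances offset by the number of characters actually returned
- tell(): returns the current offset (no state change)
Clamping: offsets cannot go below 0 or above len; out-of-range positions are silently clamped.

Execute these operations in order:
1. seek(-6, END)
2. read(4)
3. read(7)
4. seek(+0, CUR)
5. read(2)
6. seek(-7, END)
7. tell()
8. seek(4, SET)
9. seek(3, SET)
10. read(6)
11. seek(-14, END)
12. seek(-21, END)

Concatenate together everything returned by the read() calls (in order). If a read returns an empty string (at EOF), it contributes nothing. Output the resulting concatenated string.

Answer: MJWY86EQ8SV0

Derivation:
After 1 (seek(-6, END)): offset=21
After 2 (read(4)): returned 'MJWY', offset=25
After 3 (read(7)): returned '86', offset=27
After 4 (seek(+0, CUR)): offset=27
After 5 (read(2)): returned '', offset=27
After 6 (seek(-7, END)): offset=20
After 7 (tell()): offset=20
After 8 (seek(4, SET)): offset=4
After 9 (seek(3, SET)): offset=3
After 10 (read(6)): returned 'EQ8SV0', offset=9
After 11 (seek(-14, END)): offset=13
After 12 (seek(-21, END)): offset=6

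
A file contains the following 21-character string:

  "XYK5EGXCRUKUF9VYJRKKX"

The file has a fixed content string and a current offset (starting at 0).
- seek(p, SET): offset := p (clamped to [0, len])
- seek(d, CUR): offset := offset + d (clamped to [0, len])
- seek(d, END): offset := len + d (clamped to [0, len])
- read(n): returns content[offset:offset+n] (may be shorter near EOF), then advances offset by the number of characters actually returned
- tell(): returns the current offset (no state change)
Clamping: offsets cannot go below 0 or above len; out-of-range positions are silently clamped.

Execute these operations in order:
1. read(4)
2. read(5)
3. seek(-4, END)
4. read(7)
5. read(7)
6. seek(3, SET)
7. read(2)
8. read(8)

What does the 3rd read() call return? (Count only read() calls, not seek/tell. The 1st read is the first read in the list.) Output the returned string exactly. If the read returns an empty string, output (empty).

Answer: RKKX

Derivation:
After 1 (read(4)): returned 'XYK5', offset=4
After 2 (read(5)): returned 'EGXCR', offset=9
After 3 (seek(-4, END)): offset=17
After 4 (read(7)): returned 'RKKX', offset=21
After 5 (read(7)): returned '', offset=21
After 6 (seek(3, SET)): offset=3
After 7 (read(2)): returned '5E', offset=5
After 8 (read(8)): returned 'GXCRUKUF', offset=13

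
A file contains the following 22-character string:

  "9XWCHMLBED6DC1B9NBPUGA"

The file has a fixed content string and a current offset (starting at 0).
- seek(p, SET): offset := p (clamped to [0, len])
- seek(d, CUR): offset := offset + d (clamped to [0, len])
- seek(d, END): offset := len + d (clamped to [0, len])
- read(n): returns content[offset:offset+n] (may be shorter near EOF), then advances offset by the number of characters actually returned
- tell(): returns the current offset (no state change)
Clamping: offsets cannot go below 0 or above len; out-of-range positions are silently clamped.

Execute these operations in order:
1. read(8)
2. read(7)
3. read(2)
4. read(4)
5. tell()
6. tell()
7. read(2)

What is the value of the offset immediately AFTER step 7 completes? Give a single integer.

After 1 (read(8)): returned '9XWCHMLB', offset=8
After 2 (read(7)): returned 'ED6DC1B', offset=15
After 3 (read(2)): returned '9N', offset=17
After 4 (read(4)): returned 'BPUG', offset=21
After 5 (tell()): offset=21
After 6 (tell()): offset=21
After 7 (read(2)): returned 'A', offset=22

Answer: 22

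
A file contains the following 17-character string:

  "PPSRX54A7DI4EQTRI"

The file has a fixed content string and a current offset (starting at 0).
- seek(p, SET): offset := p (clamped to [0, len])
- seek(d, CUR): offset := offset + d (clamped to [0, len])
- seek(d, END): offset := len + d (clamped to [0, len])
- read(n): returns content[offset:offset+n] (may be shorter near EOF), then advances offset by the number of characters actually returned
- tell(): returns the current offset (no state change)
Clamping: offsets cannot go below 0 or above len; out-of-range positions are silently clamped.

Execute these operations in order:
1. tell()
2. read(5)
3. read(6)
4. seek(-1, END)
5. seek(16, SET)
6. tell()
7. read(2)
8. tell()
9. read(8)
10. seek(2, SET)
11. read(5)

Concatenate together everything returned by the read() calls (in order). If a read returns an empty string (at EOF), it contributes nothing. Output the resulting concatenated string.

Answer: PPSRX54A7DIISRX54

Derivation:
After 1 (tell()): offset=0
After 2 (read(5)): returned 'PPSRX', offset=5
After 3 (read(6)): returned '54A7DI', offset=11
After 4 (seek(-1, END)): offset=16
After 5 (seek(16, SET)): offset=16
After 6 (tell()): offset=16
After 7 (read(2)): returned 'I', offset=17
After 8 (tell()): offset=17
After 9 (read(8)): returned '', offset=17
After 10 (seek(2, SET)): offset=2
After 11 (read(5)): returned 'SRX54', offset=7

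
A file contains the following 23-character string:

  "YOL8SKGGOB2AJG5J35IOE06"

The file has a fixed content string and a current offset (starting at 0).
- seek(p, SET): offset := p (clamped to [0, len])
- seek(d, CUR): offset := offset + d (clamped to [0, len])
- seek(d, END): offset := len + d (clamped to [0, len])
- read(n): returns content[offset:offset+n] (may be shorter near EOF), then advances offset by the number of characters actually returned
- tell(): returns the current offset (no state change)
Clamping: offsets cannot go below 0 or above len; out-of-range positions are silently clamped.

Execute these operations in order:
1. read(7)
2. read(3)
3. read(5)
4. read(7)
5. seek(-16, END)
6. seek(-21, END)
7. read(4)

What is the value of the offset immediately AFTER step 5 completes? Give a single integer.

After 1 (read(7)): returned 'YOL8SKG', offset=7
After 2 (read(3)): returned 'GOB', offset=10
After 3 (read(5)): returned '2AJG5', offset=15
After 4 (read(7)): returned 'J35IOE0', offset=22
After 5 (seek(-16, END)): offset=7

Answer: 7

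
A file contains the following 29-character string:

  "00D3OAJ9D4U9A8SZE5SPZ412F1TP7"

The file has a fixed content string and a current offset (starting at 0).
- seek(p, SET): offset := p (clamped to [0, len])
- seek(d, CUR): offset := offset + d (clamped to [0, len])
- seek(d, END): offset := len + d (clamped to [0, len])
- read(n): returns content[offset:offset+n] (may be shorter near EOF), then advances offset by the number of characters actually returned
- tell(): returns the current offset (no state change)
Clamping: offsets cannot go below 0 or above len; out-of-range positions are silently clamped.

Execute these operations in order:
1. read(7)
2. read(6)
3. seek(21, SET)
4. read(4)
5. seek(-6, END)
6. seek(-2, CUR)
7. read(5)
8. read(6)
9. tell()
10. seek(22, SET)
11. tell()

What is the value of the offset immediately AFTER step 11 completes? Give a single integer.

After 1 (read(7)): returned '00D3OAJ', offset=7
After 2 (read(6)): returned '9D4U9A', offset=13
After 3 (seek(21, SET)): offset=21
After 4 (read(4)): returned '412F', offset=25
After 5 (seek(-6, END)): offset=23
After 6 (seek(-2, CUR)): offset=21
After 7 (read(5)): returned '412F1', offset=26
After 8 (read(6)): returned 'TP7', offset=29
After 9 (tell()): offset=29
After 10 (seek(22, SET)): offset=22
After 11 (tell()): offset=22

Answer: 22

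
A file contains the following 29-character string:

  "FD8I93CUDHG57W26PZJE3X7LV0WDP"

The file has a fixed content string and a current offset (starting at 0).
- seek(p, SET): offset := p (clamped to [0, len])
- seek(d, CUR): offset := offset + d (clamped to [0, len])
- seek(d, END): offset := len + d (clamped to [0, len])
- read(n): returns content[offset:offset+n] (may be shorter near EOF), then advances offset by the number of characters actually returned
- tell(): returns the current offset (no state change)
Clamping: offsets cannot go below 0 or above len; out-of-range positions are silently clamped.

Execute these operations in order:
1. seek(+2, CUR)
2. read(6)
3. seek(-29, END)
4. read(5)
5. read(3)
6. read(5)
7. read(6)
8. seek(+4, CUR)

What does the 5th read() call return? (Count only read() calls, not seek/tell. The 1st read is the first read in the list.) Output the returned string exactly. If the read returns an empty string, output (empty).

Answer: W26PZJ

Derivation:
After 1 (seek(+2, CUR)): offset=2
After 2 (read(6)): returned '8I93CU', offset=8
After 3 (seek(-29, END)): offset=0
After 4 (read(5)): returned 'FD8I9', offset=5
After 5 (read(3)): returned '3CU', offset=8
After 6 (read(5)): returned 'DHG57', offset=13
After 7 (read(6)): returned 'W26PZJ', offset=19
After 8 (seek(+4, CUR)): offset=23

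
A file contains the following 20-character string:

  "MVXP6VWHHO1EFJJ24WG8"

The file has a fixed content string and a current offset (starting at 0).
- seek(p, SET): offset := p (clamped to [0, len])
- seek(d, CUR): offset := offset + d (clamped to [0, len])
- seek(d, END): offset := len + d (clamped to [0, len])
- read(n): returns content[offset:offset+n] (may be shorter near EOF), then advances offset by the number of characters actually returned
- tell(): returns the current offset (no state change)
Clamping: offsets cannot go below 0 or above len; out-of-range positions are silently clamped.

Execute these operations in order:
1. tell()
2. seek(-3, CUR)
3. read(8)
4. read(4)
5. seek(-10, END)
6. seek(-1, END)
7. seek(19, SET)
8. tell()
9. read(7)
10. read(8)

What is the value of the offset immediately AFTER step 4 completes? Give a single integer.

After 1 (tell()): offset=0
After 2 (seek(-3, CUR)): offset=0
After 3 (read(8)): returned 'MVXP6VWH', offset=8
After 4 (read(4)): returned 'HO1E', offset=12

Answer: 12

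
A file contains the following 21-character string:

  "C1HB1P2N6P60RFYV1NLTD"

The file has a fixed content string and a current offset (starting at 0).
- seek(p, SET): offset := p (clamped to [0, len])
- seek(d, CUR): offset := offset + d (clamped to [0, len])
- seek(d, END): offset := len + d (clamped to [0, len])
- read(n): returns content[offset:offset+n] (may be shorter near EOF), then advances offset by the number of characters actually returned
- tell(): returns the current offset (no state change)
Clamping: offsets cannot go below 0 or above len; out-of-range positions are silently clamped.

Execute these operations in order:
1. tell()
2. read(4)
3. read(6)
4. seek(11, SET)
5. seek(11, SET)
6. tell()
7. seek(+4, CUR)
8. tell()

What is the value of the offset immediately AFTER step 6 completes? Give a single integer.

Answer: 11

Derivation:
After 1 (tell()): offset=0
After 2 (read(4)): returned 'C1HB', offset=4
After 3 (read(6)): returned '1P2N6P', offset=10
After 4 (seek(11, SET)): offset=11
After 5 (seek(11, SET)): offset=11
After 6 (tell()): offset=11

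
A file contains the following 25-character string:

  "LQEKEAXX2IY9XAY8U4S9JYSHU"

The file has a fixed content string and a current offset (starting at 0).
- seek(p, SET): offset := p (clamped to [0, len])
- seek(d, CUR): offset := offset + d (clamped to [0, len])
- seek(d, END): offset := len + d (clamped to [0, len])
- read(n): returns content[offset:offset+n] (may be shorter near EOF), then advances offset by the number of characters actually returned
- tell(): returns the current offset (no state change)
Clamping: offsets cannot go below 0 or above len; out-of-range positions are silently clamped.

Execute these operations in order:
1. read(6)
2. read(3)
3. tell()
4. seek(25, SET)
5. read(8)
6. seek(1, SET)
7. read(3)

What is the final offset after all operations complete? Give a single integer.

Answer: 4

Derivation:
After 1 (read(6)): returned 'LQEKEA', offset=6
After 2 (read(3)): returned 'XX2', offset=9
After 3 (tell()): offset=9
After 4 (seek(25, SET)): offset=25
After 5 (read(8)): returned '', offset=25
After 6 (seek(1, SET)): offset=1
After 7 (read(3)): returned 'QEK', offset=4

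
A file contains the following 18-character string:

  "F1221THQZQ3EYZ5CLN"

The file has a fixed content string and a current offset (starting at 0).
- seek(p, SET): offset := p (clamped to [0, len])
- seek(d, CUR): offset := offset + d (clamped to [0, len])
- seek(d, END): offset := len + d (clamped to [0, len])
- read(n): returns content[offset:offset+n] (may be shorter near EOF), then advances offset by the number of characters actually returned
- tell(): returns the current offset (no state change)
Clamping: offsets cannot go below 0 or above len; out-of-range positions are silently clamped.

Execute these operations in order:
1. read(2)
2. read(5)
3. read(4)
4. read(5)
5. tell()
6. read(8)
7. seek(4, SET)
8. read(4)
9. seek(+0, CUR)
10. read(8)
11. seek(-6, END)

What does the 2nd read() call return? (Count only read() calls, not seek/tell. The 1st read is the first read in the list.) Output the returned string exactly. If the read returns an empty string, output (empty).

After 1 (read(2)): returned 'F1', offset=2
After 2 (read(5)): returned '221TH', offset=7
After 3 (read(4)): returned 'QZQ3', offset=11
After 4 (read(5)): returned 'EYZ5C', offset=16
After 5 (tell()): offset=16
After 6 (read(8)): returned 'LN', offset=18
After 7 (seek(4, SET)): offset=4
After 8 (read(4)): returned '1THQ', offset=8
After 9 (seek(+0, CUR)): offset=8
After 10 (read(8)): returned 'ZQ3EYZ5C', offset=16
After 11 (seek(-6, END)): offset=12

Answer: 221TH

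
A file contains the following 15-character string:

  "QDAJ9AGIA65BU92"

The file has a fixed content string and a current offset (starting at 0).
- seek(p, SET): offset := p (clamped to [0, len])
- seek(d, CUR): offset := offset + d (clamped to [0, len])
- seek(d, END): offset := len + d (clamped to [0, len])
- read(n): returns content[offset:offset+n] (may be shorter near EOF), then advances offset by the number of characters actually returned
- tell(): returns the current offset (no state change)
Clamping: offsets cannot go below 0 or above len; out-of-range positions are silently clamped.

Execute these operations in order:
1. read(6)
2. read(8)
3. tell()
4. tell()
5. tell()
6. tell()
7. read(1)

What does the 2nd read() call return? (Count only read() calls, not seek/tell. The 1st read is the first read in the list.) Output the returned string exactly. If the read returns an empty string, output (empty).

Answer: GIA65BU9

Derivation:
After 1 (read(6)): returned 'QDAJ9A', offset=6
After 2 (read(8)): returned 'GIA65BU9', offset=14
After 3 (tell()): offset=14
After 4 (tell()): offset=14
After 5 (tell()): offset=14
After 6 (tell()): offset=14
After 7 (read(1)): returned '2', offset=15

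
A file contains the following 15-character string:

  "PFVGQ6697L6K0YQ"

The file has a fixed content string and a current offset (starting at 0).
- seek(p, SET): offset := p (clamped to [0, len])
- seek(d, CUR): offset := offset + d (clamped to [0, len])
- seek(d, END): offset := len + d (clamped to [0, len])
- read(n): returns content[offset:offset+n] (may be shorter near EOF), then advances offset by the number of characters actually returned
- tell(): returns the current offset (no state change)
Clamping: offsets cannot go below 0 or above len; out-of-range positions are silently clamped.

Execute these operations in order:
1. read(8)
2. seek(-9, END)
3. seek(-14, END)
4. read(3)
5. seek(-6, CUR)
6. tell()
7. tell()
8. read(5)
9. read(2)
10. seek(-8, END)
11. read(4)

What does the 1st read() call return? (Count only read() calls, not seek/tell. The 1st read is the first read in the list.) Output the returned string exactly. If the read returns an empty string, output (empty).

After 1 (read(8)): returned 'PFVGQ669', offset=8
After 2 (seek(-9, END)): offset=6
After 3 (seek(-14, END)): offset=1
After 4 (read(3)): returned 'FVG', offset=4
After 5 (seek(-6, CUR)): offset=0
After 6 (tell()): offset=0
After 7 (tell()): offset=0
After 8 (read(5)): returned 'PFVGQ', offset=5
After 9 (read(2)): returned '66', offset=7
After 10 (seek(-8, END)): offset=7
After 11 (read(4)): returned '97L6', offset=11

Answer: PFVGQ669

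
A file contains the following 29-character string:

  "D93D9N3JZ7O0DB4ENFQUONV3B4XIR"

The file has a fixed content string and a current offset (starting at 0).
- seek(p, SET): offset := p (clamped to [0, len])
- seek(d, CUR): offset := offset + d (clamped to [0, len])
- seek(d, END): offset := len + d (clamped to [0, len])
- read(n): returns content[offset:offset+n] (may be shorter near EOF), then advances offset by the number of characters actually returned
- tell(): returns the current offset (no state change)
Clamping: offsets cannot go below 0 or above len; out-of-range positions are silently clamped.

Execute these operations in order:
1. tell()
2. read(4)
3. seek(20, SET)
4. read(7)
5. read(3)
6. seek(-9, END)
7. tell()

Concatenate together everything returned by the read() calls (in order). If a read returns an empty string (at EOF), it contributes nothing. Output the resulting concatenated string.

Answer: D93DONV3B4XIR

Derivation:
After 1 (tell()): offset=0
After 2 (read(4)): returned 'D93D', offset=4
After 3 (seek(20, SET)): offset=20
After 4 (read(7)): returned 'ONV3B4X', offset=27
After 5 (read(3)): returned 'IR', offset=29
After 6 (seek(-9, END)): offset=20
After 7 (tell()): offset=20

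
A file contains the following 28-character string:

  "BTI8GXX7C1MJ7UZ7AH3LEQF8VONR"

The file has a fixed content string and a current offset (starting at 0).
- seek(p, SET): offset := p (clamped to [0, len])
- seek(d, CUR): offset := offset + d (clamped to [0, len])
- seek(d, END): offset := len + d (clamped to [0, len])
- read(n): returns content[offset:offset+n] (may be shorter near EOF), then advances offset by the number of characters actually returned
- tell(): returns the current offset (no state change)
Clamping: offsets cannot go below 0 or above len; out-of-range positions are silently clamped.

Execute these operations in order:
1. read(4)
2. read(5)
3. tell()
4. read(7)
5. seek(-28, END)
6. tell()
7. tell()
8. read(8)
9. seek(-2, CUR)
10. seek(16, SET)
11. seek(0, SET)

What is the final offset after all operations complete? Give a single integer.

After 1 (read(4)): returned 'BTI8', offset=4
After 2 (read(5)): returned 'GXX7C', offset=9
After 3 (tell()): offset=9
After 4 (read(7)): returned '1MJ7UZ7', offset=16
After 5 (seek(-28, END)): offset=0
After 6 (tell()): offset=0
After 7 (tell()): offset=0
After 8 (read(8)): returned 'BTI8GXX7', offset=8
After 9 (seek(-2, CUR)): offset=6
After 10 (seek(16, SET)): offset=16
After 11 (seek(0, SET)): offset=0

Answer: 0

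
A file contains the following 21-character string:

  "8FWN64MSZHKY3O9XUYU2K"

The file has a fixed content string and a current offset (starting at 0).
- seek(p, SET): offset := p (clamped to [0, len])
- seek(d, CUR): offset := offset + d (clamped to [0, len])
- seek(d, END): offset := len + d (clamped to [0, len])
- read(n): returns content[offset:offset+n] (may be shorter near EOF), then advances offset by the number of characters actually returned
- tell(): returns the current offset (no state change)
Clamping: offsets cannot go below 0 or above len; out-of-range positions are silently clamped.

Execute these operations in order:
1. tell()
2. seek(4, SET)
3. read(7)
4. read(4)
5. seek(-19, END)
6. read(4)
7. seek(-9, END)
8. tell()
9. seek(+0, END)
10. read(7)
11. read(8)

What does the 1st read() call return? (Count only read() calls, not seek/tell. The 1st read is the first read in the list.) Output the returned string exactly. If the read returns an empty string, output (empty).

After 1 (tell()): offset=0
After 2 (seek(4, SET)): offset=4
After 3 (read(7)): returned '64MSZHK', offset=11
After 4 (read(4)): returned 'Y3O9', offset=15
After 5 (seek(-19, END)): offset=2
After 6 (read(4)): returned 'WN64', offset=6
After 7 (seek(-9, END)): offset=12
After 8 (tell()): offset=12
After 9 (seek(+0, END)): offset=21
After 10 (read(7)): returned '', offset=21
After 11 (read(8)): returned '', offset=21

Answer: 64MSZHK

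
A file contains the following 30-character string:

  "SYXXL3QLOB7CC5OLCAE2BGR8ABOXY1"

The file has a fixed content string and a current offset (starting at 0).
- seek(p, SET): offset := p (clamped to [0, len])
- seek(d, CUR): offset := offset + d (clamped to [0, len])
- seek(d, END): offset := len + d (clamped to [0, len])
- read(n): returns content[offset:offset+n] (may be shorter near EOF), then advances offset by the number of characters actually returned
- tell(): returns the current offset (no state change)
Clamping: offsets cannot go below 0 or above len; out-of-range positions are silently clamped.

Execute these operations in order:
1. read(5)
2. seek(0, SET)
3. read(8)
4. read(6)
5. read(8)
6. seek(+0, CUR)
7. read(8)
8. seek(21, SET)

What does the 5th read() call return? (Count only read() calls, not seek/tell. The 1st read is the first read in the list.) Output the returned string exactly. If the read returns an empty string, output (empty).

Answer: R8ABOXY1

Derivation:
After 1 (read(5)): returned 'SYXXL', offset=5
After 2 (seek(0, SET)): offset=0
After 3 (read(8)): returned 'SYXXL3QL', offset=8
After 4 (read(6)): returned 'OB7CC5', offset=14
After 5 (read(8)): returned 'OLCAE2BG', offset=22
After 6 (seek(+0, CUR)): offset=22
After 7 (read(8)): returned 'R8ABOXY1', offset=30
After 8 (seek(21, SET)): offset=21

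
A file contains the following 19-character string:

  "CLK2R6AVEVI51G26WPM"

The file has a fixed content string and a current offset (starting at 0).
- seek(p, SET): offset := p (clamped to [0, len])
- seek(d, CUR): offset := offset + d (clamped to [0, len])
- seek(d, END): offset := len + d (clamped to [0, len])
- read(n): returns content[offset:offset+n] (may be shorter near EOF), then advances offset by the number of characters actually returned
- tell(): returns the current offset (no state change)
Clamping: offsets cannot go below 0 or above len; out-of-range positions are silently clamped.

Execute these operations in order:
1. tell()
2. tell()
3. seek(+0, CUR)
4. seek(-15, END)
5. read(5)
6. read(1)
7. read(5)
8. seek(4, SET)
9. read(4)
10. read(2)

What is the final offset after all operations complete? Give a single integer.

Answer: 10

Derivation:
After 1 (tell()): offset=0
After 2 (tell()): offset=0
After 3 (seek(+0, CUR)): offset=0
After 4 (seek(-15, END)): offset=4
After 5 (read(5)): returned 'R6AVE', offset=9
After 6 (read(1)): returned 'V', offset=10
After 7 (read(5)): returned 'I51G2', offset=15
After 8 (seek(4, SET)): offset=4
After 9 (read(4)): returned 'R6AV', offset=8
After 10 (read(2)): returned 'EV', offset=10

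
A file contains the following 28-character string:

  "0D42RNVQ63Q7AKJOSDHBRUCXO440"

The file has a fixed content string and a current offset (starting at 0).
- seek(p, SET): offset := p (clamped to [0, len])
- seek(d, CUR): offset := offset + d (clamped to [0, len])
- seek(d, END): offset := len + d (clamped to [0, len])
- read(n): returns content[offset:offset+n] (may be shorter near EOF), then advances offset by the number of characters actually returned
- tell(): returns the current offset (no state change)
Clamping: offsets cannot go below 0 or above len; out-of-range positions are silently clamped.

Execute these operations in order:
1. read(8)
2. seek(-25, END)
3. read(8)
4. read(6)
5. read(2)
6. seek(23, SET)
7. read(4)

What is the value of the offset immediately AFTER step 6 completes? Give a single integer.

After 1 (read(8)): returned '0D42RNVQ', offset=8
After 2 (seek(-25, END)): offset=3
After 3 (read(8)): returned '2RNVQ63Q', offset=11
After 4 (read(6)): returned '7AKJOS', offset=17
After 5 (read(2)): returned 'DH', offset=19
After 6 (seek(23, SET)): offset=23

Answer: 23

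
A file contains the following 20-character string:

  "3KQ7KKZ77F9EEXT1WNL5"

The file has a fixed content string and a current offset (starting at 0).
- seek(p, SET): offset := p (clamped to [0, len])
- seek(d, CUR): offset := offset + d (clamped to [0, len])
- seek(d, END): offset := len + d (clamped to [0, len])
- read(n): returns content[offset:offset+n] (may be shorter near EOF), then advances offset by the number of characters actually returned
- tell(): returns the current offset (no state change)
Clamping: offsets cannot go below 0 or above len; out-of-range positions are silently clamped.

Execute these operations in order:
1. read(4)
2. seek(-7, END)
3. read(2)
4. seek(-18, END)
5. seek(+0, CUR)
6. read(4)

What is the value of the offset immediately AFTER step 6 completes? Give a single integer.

After 1 (read(4)): returned '3KQ7', offset=4
After 2 (seek(-7, END)): offset=13
After 3 (read(2)): returned 'XT', offset=15
After 4 (seek(-18, END)): offset=2
After 5 (seek(+0, CUR)): offset=2
After 6 (read(4)): returned 'Q7KK', offset=6

Answer: 6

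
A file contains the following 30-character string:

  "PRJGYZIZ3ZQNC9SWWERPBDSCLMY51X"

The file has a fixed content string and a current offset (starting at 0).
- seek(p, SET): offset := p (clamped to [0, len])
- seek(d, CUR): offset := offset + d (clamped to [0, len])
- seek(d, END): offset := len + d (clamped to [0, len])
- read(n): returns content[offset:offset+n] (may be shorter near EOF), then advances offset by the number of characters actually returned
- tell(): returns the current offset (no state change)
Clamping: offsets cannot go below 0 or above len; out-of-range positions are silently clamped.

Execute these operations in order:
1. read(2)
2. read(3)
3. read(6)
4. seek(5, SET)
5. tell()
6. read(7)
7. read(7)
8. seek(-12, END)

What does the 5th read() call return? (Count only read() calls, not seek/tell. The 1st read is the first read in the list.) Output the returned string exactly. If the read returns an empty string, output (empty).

Answer: C9SWWER

Derivation:
After 1 (read(2)): returned 'PR', offset=2
After 2 (read(3)): returned 'JGY', offset=5
After 3 (read(6)): returned 'ZIZ3ZQ', offset=11
After 4 (seek(5, SET)): offset=5
After 5 (tell()): offset=5
After 6 (read(7)): returned 'ZIZ3ZQN', offset=12
After 7 (read(7)): returned 'C9SWWER', offset=19
After 8 (seek(-12, END)): offset=18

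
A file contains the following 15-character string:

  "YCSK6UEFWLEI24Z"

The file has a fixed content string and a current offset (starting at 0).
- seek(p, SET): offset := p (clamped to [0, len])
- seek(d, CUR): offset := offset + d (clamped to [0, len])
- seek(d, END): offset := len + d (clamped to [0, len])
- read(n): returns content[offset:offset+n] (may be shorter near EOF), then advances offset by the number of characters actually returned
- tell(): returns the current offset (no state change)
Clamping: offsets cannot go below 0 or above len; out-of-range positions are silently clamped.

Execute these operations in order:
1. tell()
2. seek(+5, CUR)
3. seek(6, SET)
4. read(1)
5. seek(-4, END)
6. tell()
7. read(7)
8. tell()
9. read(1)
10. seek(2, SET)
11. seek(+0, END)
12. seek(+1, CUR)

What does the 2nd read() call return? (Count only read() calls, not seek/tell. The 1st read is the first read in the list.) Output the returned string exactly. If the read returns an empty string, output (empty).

After 1 (tell()): offset=0
After 2 (seek(+5, CUR)): offset=5
After 3 (seek(6, SET)): offset=6
After 4 (read(1)): returned 'E', offset=7
After 5 (seek(-4, END)): offset=11
After 6 (tell()): offset=11
After 7 (read(7)): returned 'I24Z', offset=15
After 8 (tell()): offset=15
After 9 (read(1)): returned '', offset=15
After 10 (seek(2, SET)): offset=2
After 11 (seek(+0, END)): offset=15
After 12 (seek(+1, CUR)): offset=15

Answer: I24Z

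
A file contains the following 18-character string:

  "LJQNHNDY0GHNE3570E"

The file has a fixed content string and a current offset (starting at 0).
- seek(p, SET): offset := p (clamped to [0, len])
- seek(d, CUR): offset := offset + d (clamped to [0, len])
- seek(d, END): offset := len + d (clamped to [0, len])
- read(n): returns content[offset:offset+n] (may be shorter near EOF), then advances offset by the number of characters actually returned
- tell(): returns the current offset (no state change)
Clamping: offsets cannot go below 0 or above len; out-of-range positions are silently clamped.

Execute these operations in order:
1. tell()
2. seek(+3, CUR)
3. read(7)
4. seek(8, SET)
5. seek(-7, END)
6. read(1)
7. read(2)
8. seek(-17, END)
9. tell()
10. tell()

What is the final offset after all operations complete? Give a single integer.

Answer: 1

Derivation:
After 1 (tell()): offset=0
After 2 (seek(+3, CUR)): offset=3
After 3 (read(7)): returned 'NHNDY0G', offset=10
After 4 (seek(8, SET)): offset=8
After 5 (seek(-7, END)): offset=11
After 6 (read(1)): returned 'N', offset=12
After 7 (read(2)): returned 'E3', offset=14
After 8 (seek(-17, END)): offset=1
After 9 (tell()): offset=1
After 10 (tell()): offset=1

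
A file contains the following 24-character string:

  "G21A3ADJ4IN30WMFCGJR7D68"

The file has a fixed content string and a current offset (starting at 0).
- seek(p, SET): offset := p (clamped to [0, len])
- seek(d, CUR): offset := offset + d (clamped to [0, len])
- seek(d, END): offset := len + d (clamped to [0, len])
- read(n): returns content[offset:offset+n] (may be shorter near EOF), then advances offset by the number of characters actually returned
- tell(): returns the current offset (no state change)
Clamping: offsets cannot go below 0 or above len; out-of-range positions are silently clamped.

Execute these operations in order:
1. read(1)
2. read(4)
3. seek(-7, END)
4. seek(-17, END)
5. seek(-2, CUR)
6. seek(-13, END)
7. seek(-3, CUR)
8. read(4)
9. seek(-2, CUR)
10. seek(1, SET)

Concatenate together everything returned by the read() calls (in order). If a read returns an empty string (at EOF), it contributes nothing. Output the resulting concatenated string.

Answer: G21A34IN3

Derivation:
After 1 (read(1)): returned 'G', offset=1
After 2 (read(4)): returned '21A3', offset=5
After 3 (seek(-7, END)): offset=17
After 4 (seek(-17, END)): offset=7
After 5 (seek(-2, CUR)): offset=5
After 6 (seek(-13, END)): offset=11
After 7 (seek(-3, CUR)): offset=8
After 8 (read(4)): returned '4IN3', offset=12
After 9 (seek(-2, CUR)): offset=10
After 10 (seek(1, SET)): offset=1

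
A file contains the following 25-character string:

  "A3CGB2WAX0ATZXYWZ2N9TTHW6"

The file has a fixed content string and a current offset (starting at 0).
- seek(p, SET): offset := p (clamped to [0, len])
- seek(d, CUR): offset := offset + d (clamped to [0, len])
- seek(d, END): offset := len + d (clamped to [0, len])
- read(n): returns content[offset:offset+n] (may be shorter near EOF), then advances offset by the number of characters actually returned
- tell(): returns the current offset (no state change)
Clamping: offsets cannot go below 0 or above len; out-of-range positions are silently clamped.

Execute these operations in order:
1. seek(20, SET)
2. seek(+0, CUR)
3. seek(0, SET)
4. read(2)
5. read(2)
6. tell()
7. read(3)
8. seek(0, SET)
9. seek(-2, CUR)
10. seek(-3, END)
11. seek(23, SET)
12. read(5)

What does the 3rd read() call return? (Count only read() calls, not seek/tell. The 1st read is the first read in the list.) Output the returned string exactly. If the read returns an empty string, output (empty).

After 1 (seek(20, SET)): offset=20
After 2 (seek(+0, CUR)): offset=20
After 3 (seek(0, SET)): offset=0
After 4 (read(2)): returned 'A3', offset=2
After 5 (read(2)): returned 'CG', offset=4
After 6 (tell()): offset=4
After 7 (read(3)): returned 'B2W', offset=7
After 8 (seek(0, SET)): offset=0
After 9 (seek(-2, CUR)): offset=0
After 10 (seek(-3, END)): offset=22
After 11 (seek(23, SET)): offset=23
After 12 (read(5)): returned 'W6', offset=25

Answer: B2W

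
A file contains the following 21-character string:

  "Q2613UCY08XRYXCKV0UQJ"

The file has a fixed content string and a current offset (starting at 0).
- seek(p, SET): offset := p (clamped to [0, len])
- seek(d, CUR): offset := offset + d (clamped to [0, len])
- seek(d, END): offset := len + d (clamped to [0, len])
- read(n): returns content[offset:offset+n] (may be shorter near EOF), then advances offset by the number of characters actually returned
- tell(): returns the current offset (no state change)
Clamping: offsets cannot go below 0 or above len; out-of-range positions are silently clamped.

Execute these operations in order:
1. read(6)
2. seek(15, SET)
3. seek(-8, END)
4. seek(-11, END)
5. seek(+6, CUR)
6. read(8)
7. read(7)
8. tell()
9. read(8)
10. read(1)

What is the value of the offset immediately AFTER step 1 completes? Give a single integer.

Answer: 6

Derivation:
After 1 (read(6)): returned 'Q2613U', offset=6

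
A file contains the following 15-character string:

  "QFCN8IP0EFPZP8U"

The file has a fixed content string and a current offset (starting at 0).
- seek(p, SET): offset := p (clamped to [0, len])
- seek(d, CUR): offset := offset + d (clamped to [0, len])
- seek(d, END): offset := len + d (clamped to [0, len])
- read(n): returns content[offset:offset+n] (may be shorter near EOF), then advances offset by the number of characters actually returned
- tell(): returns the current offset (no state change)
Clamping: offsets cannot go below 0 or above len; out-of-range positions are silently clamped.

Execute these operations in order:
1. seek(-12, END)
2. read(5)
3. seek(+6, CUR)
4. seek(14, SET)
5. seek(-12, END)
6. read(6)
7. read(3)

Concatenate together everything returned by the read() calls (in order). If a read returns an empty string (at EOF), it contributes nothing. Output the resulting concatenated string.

Answer: N8IP0N8IP0EFPZ

Derivation:
After 1 (seek(-12, END)): offset=3
After 2 (read(5)): returned 'N8IP0', offset=8
After 3 (seek(+6, CUR)): offset=14
After 4 (seek(14, SET)): offset=14
After 5 (seek(-12, END)): offset=3
After 6 (read(6)): returned 'N8IP0E', offset=9
After 7 (read(3)): returned 'FPZ', offset=12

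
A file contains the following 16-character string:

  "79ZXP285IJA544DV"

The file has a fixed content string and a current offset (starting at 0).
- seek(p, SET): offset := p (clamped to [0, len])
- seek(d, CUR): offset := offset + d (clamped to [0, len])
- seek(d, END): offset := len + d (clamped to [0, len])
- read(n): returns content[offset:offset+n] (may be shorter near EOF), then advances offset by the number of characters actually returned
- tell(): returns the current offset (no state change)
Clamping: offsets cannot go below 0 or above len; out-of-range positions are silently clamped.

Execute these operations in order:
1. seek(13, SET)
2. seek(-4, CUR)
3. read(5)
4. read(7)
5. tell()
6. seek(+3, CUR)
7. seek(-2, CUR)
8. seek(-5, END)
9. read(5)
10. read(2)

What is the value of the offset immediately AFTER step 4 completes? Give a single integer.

After 1 (seek(13, SET)): offset=13
After 2 (seek(-4, CUR)): offset=9
After 3 (read(5)): returned 'JA544', offset=14
After 4 (read(7)): returned 'DV', offset=16

Answer: 16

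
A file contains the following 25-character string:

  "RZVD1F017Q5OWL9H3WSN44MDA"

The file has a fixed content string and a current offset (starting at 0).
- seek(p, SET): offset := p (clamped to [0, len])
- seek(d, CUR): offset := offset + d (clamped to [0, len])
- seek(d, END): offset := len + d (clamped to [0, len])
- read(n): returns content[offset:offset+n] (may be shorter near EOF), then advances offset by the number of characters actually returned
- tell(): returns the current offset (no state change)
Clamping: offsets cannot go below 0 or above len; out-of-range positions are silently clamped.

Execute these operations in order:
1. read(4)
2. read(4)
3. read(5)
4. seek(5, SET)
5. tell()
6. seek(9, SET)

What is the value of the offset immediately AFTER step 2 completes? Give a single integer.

After 1 (read(4)): returned 'RZVD', offset=4
After 2 (read(4)): returned '1F01', offset=8

Answer: 8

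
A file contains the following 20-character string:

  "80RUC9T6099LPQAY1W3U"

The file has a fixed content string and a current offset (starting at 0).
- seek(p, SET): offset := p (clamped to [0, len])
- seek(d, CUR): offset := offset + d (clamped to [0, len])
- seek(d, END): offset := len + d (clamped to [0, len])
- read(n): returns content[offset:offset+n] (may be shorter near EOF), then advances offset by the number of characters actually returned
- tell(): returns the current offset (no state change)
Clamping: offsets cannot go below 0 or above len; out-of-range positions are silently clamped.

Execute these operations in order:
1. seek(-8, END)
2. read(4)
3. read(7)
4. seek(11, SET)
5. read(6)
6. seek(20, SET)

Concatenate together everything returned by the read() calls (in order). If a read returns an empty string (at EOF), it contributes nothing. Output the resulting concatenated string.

After 1 (seek(-8, END)): offset=12
After 2 (read(4)): returned 'PQAY', offset=16
After 3 (read(7)): returned '1W3U', offset=20
After 4 (seek(11, SET)): offset=11
After 5 (read(6)): returned 'LPQAY1', offset=17
After 6 (seek(20, SET)): offset=20

Answer: PQAY1W3ULPQAY1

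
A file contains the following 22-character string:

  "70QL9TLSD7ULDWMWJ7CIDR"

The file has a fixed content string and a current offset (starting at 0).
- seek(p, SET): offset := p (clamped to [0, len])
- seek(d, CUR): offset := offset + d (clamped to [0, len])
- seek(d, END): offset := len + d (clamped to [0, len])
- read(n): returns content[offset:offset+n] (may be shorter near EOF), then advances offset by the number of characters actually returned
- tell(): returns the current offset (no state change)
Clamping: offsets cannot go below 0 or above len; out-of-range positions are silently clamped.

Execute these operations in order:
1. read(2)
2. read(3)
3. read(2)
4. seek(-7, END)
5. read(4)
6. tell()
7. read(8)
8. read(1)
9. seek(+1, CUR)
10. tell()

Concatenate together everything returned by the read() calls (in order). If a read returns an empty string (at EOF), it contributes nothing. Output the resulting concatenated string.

Answer: 70QL9TLWJ7CIDR

Derivation:
After 1 (read(2)): returned '70', offset=2
After 2 (read(3)): returned 'QL9', offset=5
After 3 (read(2)): returned 'TL', offset=7
After 4 (seek(-7, END)): offset=15
After 5 (read(4)): returned 'WJ7C', offset=19
After 6 (tell()): offset=19
After 7 (read(8)): returned 'IDR', offset=22
After 8 (read(1)): returned '', offset=22
After 9 (seek(+1, CUR)): offset=22
After 10 (tell()): offset=22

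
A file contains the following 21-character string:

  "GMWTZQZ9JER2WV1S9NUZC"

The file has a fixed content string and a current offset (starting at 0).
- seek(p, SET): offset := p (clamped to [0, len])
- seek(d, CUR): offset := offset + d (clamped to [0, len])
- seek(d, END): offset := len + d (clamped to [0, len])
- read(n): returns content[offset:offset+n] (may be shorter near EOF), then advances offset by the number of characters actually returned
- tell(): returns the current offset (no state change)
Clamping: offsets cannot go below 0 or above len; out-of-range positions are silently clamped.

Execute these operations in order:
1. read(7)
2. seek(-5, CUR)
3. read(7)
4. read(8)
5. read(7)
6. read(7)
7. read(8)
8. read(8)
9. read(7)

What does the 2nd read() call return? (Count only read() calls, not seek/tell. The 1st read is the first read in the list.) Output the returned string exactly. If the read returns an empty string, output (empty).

Answer: WTZQZ9J

Derivation:
After 1 (read(7)): returned 'GMWTZQZ', offset=7
After 2 (seek(-5, CUR)): offset=2
After 3 (read(7)): returned 'WTZQZ9J', offset=9
After 4 (read(8)): returned 'ER2WV1S9', offset=17
After 5 (read(7)): returned 'NUZC', offset=21
After 6 (read(7)): returned '', offset=21
After 7 (read(8)): returned '', offset=21
After 8 (read(8)): returned '', offset=21
After 9 (read(7)): returned '', offset=21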